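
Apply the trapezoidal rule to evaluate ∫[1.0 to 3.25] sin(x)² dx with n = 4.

f(x) = sin(x)²
a = 1.0, b = 3.25, n = 4
h = (b - a)/n = 0.562500

Trapezoidal rule: (h/2)[f(x₀) + 2f(x₁) + 2f(x₂) + ... + f(xₙ)]

x_0 = 1.0000, f(x_0) = 0.708073, coefficient = 1
x_1 = 1.5625, f(x_1) = 0.999931, coefficient = 2
x_2 = 2.1250, f(x_2) = 0.723044, coefficient = 2
x_3 = 2.6875, f(x_3) = 0.192411, coefficient = 2
x_4 = 3.2500, f(x_4) = 0.011706, coefficient = 1

I ≈ (0.562500/2) × 4.550552 = 1.279843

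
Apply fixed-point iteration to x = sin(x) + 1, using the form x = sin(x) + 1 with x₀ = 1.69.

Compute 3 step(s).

Equation: x = sin(x) + 1
Fixed-point form: x = sin(x) + 1
x₀ = 1.69

x_1 = g(1.690000) = 1.992904
x_2 = g(1.992904) = 1.912228
x_3 = g(1.912228) = 1.942276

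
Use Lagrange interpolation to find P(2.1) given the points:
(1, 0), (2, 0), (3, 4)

Lagrange interpolation formula:
P(x) = Σ yᵢ × Lᵢ(x)
where Lᵢ(x) = Π_{j≠i} (x - xⱼ)/(xᵢ - xⱼ)

L_0(2.1) = (2.1 - 2)/(1 - 2) × (2.1 - 3)/(1 - 3) = -0.045000
L_1(2.1) = (2.1 - 1)/(2 - 1) × (2.1 - 3)/(2 - 3) = 0.990000
L_2(2.1) = (2.1 - 1)/(3 - 1) × (2.1 - 2)/(3 - 2) = 0.055000

P(2.1) = 0×L_0(2.1) + 0×L_1(2.1) + 4×L_2(2.1)
P(2.1) = 0.220000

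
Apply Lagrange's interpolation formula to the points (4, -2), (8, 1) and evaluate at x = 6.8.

Lagrange interpolation formula:
P(x) = Σ yᵢ × Lᵢ(x)
where Lᵢ(x) = Π_{j≠i} (x - xⱼ)/(xᵢ - xⱼ)

L_0(6.8) = (6.8 - 8)/(4 - 8) = 0.300000
L_1(6.8) = (6.8 - 4)/(8 - 4) = 0.700000

P(6.8) = (-2)×L_0(6.8) + 1×L_1(6.8)
P(6.8) = 0.100000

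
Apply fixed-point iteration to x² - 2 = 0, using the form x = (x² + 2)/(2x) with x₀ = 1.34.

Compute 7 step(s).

Equation: x² - 2 = 0
Fixed-point form: x = (x² + 2)/(2x)
x₀ = 1.34

x_1 = g(1.340000) = 1.416269
x_2 = g(1.416269) = 1.414215
x_3 = g(1.414215) = 1.414214
x_4 = g(1.414214) = 1.414214
x_5 = g(1.414214) = 1.414214
x_6 = g(1.414214) = 1.414214
x_7 = g(1.414214) = 1.414214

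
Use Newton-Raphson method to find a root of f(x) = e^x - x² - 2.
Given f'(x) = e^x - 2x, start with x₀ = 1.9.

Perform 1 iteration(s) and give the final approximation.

f(x) = e^x - x² - 2
f'(x) = e^x - 2x
x₀ = 1.9

Newton-Raphson formula: x_{n+1} = x_n - f(x_n)/f'(x_n)

Iteration 1:
  f(1.900000) = 1.075894
  f'(1.900000) = 2.885894
  x_1 = 1.900000 - 1.075894/2.885894 = 1.527189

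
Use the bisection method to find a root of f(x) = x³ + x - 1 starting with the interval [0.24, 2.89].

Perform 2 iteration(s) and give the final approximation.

f(x) = x³ + x - 1
Initial interval: [0.24, 2.89]

Iteration 1:
  c_1 = (0.240000 + 2.890000)/2 = 1.565000
  f(c_1) = f(1.565000) = 4.398037
  f(a) × f(c) < 0, new interval: [0.240000, 1.565000]
Iteration 2:
  c_2 = (0.240000 + 1.565000)/2 = 0.902500
  f(c_2) = f(0.902500) = 0.637592
  f(a) × f(c) < 0, new interval: [0.240000, 0.902500]

After 2 iteration(s), the approximation is c_2 = 0.902500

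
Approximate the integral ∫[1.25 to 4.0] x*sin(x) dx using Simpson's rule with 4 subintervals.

f(x) = x*sin(x)
a = 1.25, b = 4.0, n = 4
h = (b - a)/n = 0.687500

Simpson's rule: (h/3)[f(x₀) + 4f(x₁) + 2f(x₂) + ... + f(xₙ)]

x_0 = 1.2500, f(x_0) = 1.186231, coefficient = 1
x_1 = 1.9375, f(x_1) = 1.808684, coefficient = 4
x_2 = 2.6250, f(x_2) = 1.296541, coefficient = 2
x_3 = 3.3125, f(x_3) = -0.563379, coefficient = 4
x_4 = 4.0000, f(x_4) = -3.027210, coefficient = 1

I ≈ (0.687500/3) × 5.733324 = 1.313887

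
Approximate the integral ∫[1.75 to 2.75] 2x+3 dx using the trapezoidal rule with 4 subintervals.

f(x) = 2x+3
a = 1.75, b = 2.75, n = 4
h = (b - a)/n = 0.250000

Trapezoidal rule: (h/2)[f(x₀) + 2f(x₁) + 2f(x₂) + ... + f(xₙ)]

x_0 = 1.7500, f(x_0) = 6.500000, coefficient = 1
x_1 = 2.0000, f(x_1) = 7.000000, coefficient = 2
x_2 = 2.2500, f(x_2) = 7.500000, coefficient = 2
x_3 = 2.5000, f(x_3) = 8.000000, coefficient = 2
x_4 = 2.7500, f(x_4) = 8.500000, coefficient = 1

I ≈ (0.250000/2) × 60.000000 = 7.500000
Exact value: 7.500000
Error: 0.000000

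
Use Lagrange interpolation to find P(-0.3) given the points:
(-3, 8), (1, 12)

Lagrange interpolation formula:
P(x) = Σ yᵢ × Lᵢ(x)
where Lᵢ(x) = Π_{j≠i} (x - xⱼ)/(xᵢ - xⱼ)

L_0(-0.3) = (-0.3 - 1)/(-3 - 1) = 0.325000
L_1(-0.3) = (-0.3 - (-3))/(1 - (-3)) = 0.675000

P(-0.3) = 8×L_0(-0.3) + 12×L_1(-0.3)
P(-0.3) = 10.700000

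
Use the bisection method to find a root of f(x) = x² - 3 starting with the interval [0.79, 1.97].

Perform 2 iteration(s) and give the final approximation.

f(x) = x² - 3
Initial interval: [0.79, 1.97]

Iteration 1:
  c_1 = (0.790000 + 1.970000)/2 = 1.380000
  f(c_1) = f(1.380000) = -1.095600
  f(a) × f(c) ≥ 0, new interval: [1.380000, 1.970000]
Iteration 2:
  c_2 = (1.380000 + 1.970000)/2 = 1.675000
  f(c_2) = f(1.675000) = -0.194375
  f(a) × f(c) ≥ 0, new interval: [1.675000, 1.970000]

After 2 iteration(s), the approximation is c_2 = 1.675000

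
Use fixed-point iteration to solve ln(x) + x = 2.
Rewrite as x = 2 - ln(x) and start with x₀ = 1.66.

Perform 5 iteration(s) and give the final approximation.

Equation: ln(x) + x = 2
Fixed-point form: x = 2 - ln(x)
x₀ = 1.66

x_1 = g(1.660000) = 1.493182
x_2 = g(1.493182) = 1.599090
x_3 = g(1.599090) = 1.530565
x_4 = g(1.530565) = 1.574363
x_5 = g(1.574363) = 1.546149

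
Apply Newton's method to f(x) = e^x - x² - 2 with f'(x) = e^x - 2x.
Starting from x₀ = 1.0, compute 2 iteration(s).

f(x) = e^x - x² - 2
f'(x) = e^x - 2x
x₀ = 1.0

Newton-Raphson formula: x_{n+1} = x_n - f(x_n)/f'(x_n)

Iteration 1:
  f(1.000000) = -0.281718
  f'(1.000000) = 0.718282
  x_1 = 1.000000 - (-0.281718)/0.718282 = 1.392211
Iteration 2:
  f(1.392211) = 0.085485
  f'(1.392211) = 1.239315
  x_2 = 1.392211 - 0.085485/1.239315 = 1.323233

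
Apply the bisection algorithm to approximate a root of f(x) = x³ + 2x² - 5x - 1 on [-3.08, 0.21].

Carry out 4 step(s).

f(x) = x³ + 2x² - 5x - 1
Initial interval: [-3.08, 0.21]

Iteration 1:
  c_1 = (-3.080000 + 0.210000)/2 = -1.435000
  f(c_1) = f(-1.435000) = 7.338462
  f(a) × f(c) ≥ 0, new interval: [-1.435000, 0.210000]
Iteration 2:
  c_2 = (-1.435000 + 0.210000)/2 = -0.612500
  f(c_2) = f(-0.612500) = 2.583029
  f(a) × f(c) ≥ 0, new interval: [-0.612500, 0.210000]
Iteration 3:
  c_3 = (-0.612500 + 0.210000)/2 = -0.201250
  f(c_3) = f(-0.201250) = 0.079102
  f(a) × f(c) ≥ 0, new interval: [-0.201250, 0.210000]
Iteration 4:
  c_4 = (-0.201250 + 0.210000)/2 = 0.004375
  f(c_4) = f(0.004375) = -1.021837
  f(a) × f(c) < 0, new interval: [-0.201250, 0.004375]

After 4 iteration(s), the approximation is c_4 = 0.004375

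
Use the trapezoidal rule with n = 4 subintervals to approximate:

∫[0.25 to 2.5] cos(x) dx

f(x) = cos(x)
a = 0.25, b = 2.5, n = 4
h = (b - a)/n = 0.562500

Trapezoidal rule: (h/2)[f(x₀) + 2f(x₁) + 2f(x₂) + ... + f(xₙ)]

x_0 = 0.2500, f(x_0) = 0.968912, coefficient = 1
x_1 = 0.8125, f(x_1) = 0.687686, coefficient = 2
x_2 = 1.3750, f(x_2) = 0.194548, coefficient = 2
x_3 = 1.9375, f(x_3) = -0.358540, coefficient = 2
x_4 = 2.5000, f(x_4) = -0.801144, coefficient = 1

I ≈ (0.562500/2) × 1.215155 = 0.341762
Exact value: 0.351068
Error: 0.009306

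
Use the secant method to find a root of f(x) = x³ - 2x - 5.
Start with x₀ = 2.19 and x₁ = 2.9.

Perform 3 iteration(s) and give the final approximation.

f(x) = x³ - 2x - 5
x₀ = 2.19, x₁ = 2.9

Secant formula: x_{n+1} = x_n - f(x_n)(x_n - x_{n-1})/(f(x_n) - f(x_{n-1}))

Iteration 1:
  f(2.190000) = 1.123459
  f(2.900000) = 13.589000
  x_2 = 2.900000 - 13.589000×(2.900000 - 2.190000)/(13.589000 - 1.123459)
       = 2.126011
Iteration 2:
  f(2.900000) = 13.589000
  f(2.126011) = 0.357385
  x_3 = 2.126011 - 0.357385×(2.126011 - 2.900000)/(0.357385 - 13.589000)
       = 2.105106
Iteration 3:
  f(2.126011) = 0.357385
  f(2.105106) = 0.118502
  x_4 = 2.105106 - 0.118502×(2.105106 - 2.126011)/(0.118502 - 0.357385)
       = 2.094735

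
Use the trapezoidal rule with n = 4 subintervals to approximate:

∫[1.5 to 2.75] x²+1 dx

f(x) = x²+1
a = 1.5, b = 2.75, n = 4
h = (b - a)/n = 0.312500

Trapezoidal rule: (h/2)[f(x₀) + 2f(x₁) + 2f(x₂) + ... + f(xₙ)]

x_0 = 1.5000, f(x_0) = 3.250000, coefficient = 1
x_1 = 1.8125, f(x_1) = 4.285156, coefficient = 2
x_2 = 2.1250, f(x_2) = 5.515625, coefficient = 2
x_3 = 2.4375, f(x_3) = 6.941406, coefficient = 2
x_4 = 2.7500, f(x_4) = 8.562500, coefficient = 1

I ≈ (0.312500/2) × 45.296875 = 7.077637
Exact value: 7.057292
Error: 0.020345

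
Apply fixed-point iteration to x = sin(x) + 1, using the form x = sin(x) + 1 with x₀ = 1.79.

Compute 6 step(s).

Equation: x = sin(x) + 1
Fixed-point form: x = sin(x) + 1
x₀ = 1.79

x_1 = g(1.790000) = 1.976071
x_2 = g(1.976071) = 1.918994
x_3 = g(1.918994) = 1.939989
x_4 = g(1.939989) = 1.932619
x_5 = g(1.932619) = 1.935253
x_6 = g(1.935253) = 1.934317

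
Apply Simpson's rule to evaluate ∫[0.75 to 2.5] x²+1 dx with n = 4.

f(x) = x²+1
a = 0.75, b = 2.5, n = 4
h = (b - a)/n = 0.437500

Simpson's rule: (h/3)[f(x₀) + 4f(x₁) + 2f(x₂) + ... + f(xₙ)]

x_0 = 0.7500, f(x_0) = 1.562500, coefficient = 1
x_1 = 1.1875, f(x_1) = 2.410156, coefficient = 4
x_2 = 1.6250, f(x_2) = 3.640625, coefficient = 2
x_3 = 2.0625, f(x_3) = 5.253906, coefficient = 4
x_4 = 2.5000, f(x_4) = 7.250000, coefficient = 1

I ≈ (0.437500/3) × 46.750000 = 6.817708
Exact value: 6.817708
Error: 0.000000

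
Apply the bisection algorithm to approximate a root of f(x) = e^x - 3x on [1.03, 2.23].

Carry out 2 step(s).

f(x) = e^x - 3x
Initial interval: [1.03, 2.23]

Iteration 1:
  c_1 = (1.030000 + 2.230000)/2 = 1.630000
  f(c_1) = f(1.630000) = 0.213875
  f(a) × f(c) < 0, new interval: [1.030000, 1.630000]
Iteration 2:
  c_2 = (1.030000 + 1.630000)/2 = 1.330000
  f(c_2) = f(1.330000) = -0.208957
  f(a) × f(c) ≥ 0, new interval: [1.330000, 1.630000]

After 2 iteration(s), the approximation is c_2 = 1.330000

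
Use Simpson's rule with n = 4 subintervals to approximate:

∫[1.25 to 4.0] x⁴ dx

f(x) = x⁴
a = 1.25, b = 4.0, n = 4
h = (b - a)/n = 0.687500

Simpson's rule: (h/3)[f(x₀) + 4f(x₁) + 2f(x₂) + ... + f(xₙ)]

x_0 = 1.2500, f(x_0) = 2.441406, coefficient = 1
x_1 = 1.9375, f(x_1) = 14.091812, coefficient = 4
x_2 = 2.6250, f(x_2) = 47.480713, coefficient = 2
x_3 = 3.3125, f(x_3) = 120.399185, coefficient = 4
x_4 = 4.0000, f(x_4) = 256.000000, coefficient = 1

I ≈ (0.687500/3) × 891.366821 = 204.271563
Exact value: 204.189648
Error: 0.081915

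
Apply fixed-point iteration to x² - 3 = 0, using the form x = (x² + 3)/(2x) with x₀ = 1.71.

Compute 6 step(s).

Equation: x² - 3 = 0
Fixed-point form: x = (x² + 3)/(2x)
x₀ = 1.71

x_1 = g(1.710000) = 1.732193
x_2 = g(1.732193) = 1.732051
x_3 = g(1.732051) = 1.732051
x_4 = g(1.732051) = 1.732051
x_5 = g(1.732051) = 1.732051
x_6 = g(1.732051) = 1.732051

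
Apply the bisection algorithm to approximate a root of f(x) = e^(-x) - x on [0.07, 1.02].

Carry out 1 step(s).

f(x) = e^(-x) - x
Initial interval: [0.07, 1.02]

Iteration 1:
  c_1 = (0.070000 + 1.020000)/2 = 0.545000
  f(c_1) = f(0.545000) = 0.034842
  f(a) × f(c) ≥ 0, new interval: [0.545000, 1.020000]

After 1 iteration(s), the approximation is c_1 = 0.545000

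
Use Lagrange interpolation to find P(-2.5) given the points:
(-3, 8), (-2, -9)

Lagrange interpolation formula:
P(x) = Σ yᵢ × Lᵢ(x)
where Lᵢ(x) = Π_{j≠i} (x - xⱼ)/(xᵢ - xⱼ)

L_0(-2.5) = (-2.5 - (-2))/(-3 - (-2)) = 0.500000
L_1(-2.5) = (-2.5 - (-3))/(-2 - (-3)) = 0.500000

P(-2.5) = 8×L_0(-2.5) + (-9)×L_1(-2.5)
P(-2.5) = -0.500000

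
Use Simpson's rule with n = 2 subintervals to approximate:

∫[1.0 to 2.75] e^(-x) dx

f(x) = e^(-x)
a = 1.0, b = 2.75, n = 2
h = (b - a)/n = 0.875000

Simpson's rule: (h/3)[f(x₀) + 4f(x₁) + 2f(x₂) + ... + f(xₙ)]

x_0 = 1.0000, f(x_0) = 0.367879, coefficient = 1
x_1 = 1.8750, f(x_1) = 0.153355, coefficient = 4
x_2 = 2.7500, f(x_2) = 0.063928, coefficient = 1

I ≈ (0.875000/3) × 1.045227 = 0.304858
Exact value: 0.303952
Error: 0.000906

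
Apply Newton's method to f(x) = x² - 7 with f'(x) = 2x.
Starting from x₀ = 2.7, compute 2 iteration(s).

f(x) = x² - 7
f'(x) = 2x
x₀ = 2.7

Newton-Raphson formula: x_{n+1} = x_n - f(x_n)/f'(x_n)

Iteration 1:
  f(2.700000) = 0.290000
  f'(2.700000) = 5.400000
  x_1 = 2.700000 - 0.290000/5.400000 = 2.646296
Iteration 2:
  f(2.646296) = 0.002884
  f'(2.646296) = 5.292593
  x_2 = 2.646296 - 0.002884/5.292593 = 2.645751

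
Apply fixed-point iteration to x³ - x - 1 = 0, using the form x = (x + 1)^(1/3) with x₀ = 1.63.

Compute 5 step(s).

Equation: x³ - x - 1 = 0
Fixed-point form: x = (x + 1)^(1/3)
x₀ = 1.63

x_1 = g(1.630000) = 1.380337
x_2 = g(1.380337) = 1.335200
x_3 = g(1.335200) = 1.326706
x_4 = g(1.326706) = 1.325095
x_5 = g(1.325095) = 1.324790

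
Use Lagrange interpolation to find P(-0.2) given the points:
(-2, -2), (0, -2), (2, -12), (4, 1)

Lagrange interpolation formula:
P(x) = Σ yᵢ × Lᵢ(x)
where Lᵢ(x) = Π_{j≠i} (x - xⱼ)/(xᵢ - xⱼ)

L_0(-0.2) = (-0.2 - 0)/(-2 - 0) × (-0.2 - 2)/(-2 - 2) × (-0.2 - 4)/(-2 - 4) = 0.038500
L_1(-0.2) = (-0.2 - (-2))/(0 - (-2)) × (-0.2 - 2)/(0 - 2) × (-0.2 - 4)/(0 - 4) = 1.039500
L_2(-0.2) = (-0.2 - (-2))/(2 - (-2)) × (-0.2 - 0)/(2 - 0) × (-0.2 - 4)/(2 - 4) = -0.094500
L_3(-0.2) = (-0.2 - (-2))/(4 - (-2)) × (-0.2 - 0)/(4 - 0) × (-0.2 - 2)/(4 - 2) = 0.016500

P(-0.2) = (-2)×L_0(-0.2) + (-2)×L_1(-0.2) + (-12)×L_2(-0.2) + 1×L_3(-0.2)
P(-0.2) = -1.005500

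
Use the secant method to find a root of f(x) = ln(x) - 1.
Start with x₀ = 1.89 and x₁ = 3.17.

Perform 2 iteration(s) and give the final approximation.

f(x) = ln(x) - 1
x₀ = 1.89, x₁ = 3.17

Secant formula: x_{n+1} = x_n - f(x_n)(x_n - x_{n-1})/(f(x_n) - f(x_{n-1}))

Iteration 1:
  f(1.890000) = -0.363423
  f(3.170000) = 0.153732
  x_2 = 3.170000 - 0.153732×(3.170000 - 1.890000)/(0.153732 - (-0.363423))
       = 2.789502
Iteration 2:
  f(3.170000) = 0.153732
  f(2.789502) = 0.025863
  x_3 = 2.789502 - 0.025863×(2.789502 - 3.170000)/(0.025863 - 0.153732)
       = 2.712541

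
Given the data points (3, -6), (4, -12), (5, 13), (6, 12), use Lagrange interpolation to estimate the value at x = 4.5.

Lagrange interpolation formula:
P(x) = Σ yᵢ × Lᵢ(x)
where Lᵢ(x) = Π_{j≠i} (x - xⱼ)/(xᵢ - xⱼ)

L_0(4.5) = (4.5 - 4)/(3 - 4) × (4.5 - 5)/(3 - 5) × (4.5 - 6)/(3 - 6) = -0.062500
L_1(4.5) = (4.5 - 3)/(4 - 3) × (4.5 - 5)/(4 - 5) × (4.5 - 6)/(4 - 6) = 0.562500
L_2(4.5) = (4.5 - 3)/(5 - 3) × (4.5 - 4)/(5 - 4) × (4.5 - 6)/(5 - 6) = 0.562500
L_3(4.5) = (4.5 - 3)/(6 - 3) × (4.5 - 4)/(6 - 4) × (4.5 - 5)/(6 - 5) = -0.062500

P(4.5) = (-6)×L_0(4.5) + (-12)×L_1(4.5) + 13×L_2(4.5) + 12×L_3(4.5)
P(4.5) = 0.187500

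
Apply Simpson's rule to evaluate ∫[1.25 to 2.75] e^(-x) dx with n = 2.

f(x) = e^(-x)
a = 1.25, b = 2.75, n = 2
h = (b - a)/n = 0.750000

Simpson's rule: (h/3)[f(x₀) + 4f(x₁) + 2f(x₂) + ... + f(xₙ)]

x_0 = 1.2500, f(x_0) = 0.286505, coefficient = 1
x_1 = 2.0000, f(x_1) = 0.135335, coefficient = 4
x_2 = 2.7500, f(x_2) = 0.063928, coefficient = 1

I ≈ (0.750000/3) × 0.891774 = 0.222943
Exact value: 0.222577
Error: 0.000367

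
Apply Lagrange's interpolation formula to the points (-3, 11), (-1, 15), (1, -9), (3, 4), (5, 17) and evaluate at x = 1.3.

Lagrange interpolation formula:
P(x) = Σ yᵢ × Lᵢ(x)
where Lᵢ(x) = Π_{j≠i} (x - xⱼ)/(xᵢ - xⱼ)

L_0(1.3) = (1.3 - (-1))/(-3 - (-1)) × (1.3 - 1)/(-3 - 1) × (1.3 - 3)/(-3 - 3) × (1.3 - 5)/(-3 - 5) = 0.011302
L_1(1.3) = (1.3 - (-3))/(-1 - (-3)) × (1.3 - 1)/(-1 - 1) × (1.3 - 3)/(-1 - 3) × (1.3 - 5)/(-1 - 5) = -0.084522
L_2(1.3) = (1.3 - (-3))/(1 - (-3)) × (1.3 - (-1))/(1 - (-1)) × (1.3 - 3)/(1 - 3) × (1.3 - 5)/(1 - 5) = 0.972002
L_3(1.3) = (1.3 - (-3))/(3 - (-3)) × (1.3 - (-1))/(3 - (-1)) × (1.3 - 1)/(3 - 1) × (1.3 - 5)/(3 - 5) = 0.114353
L_4(1.3) = (1.3 - (-3))/(5 - (-3)) × (1.3 - (-1))/(5 - (-1)) × (1.3 - 1)/(5 - 1) × (1.3 - 3)/(5 - 3) = -0.013135

P(1.3) = 11×L_0(1.3) + 15×L_1(1.3) + (-9)×L_2(1.3) + 4×L_3(1.3) + 17×L_4(1.3)
P(1.3) = -9.657402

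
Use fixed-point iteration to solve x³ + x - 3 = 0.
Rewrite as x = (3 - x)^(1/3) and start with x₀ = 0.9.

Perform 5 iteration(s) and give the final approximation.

Equation: x³ + x - 3 = 0
Fixed-point form: x = (3 - x)^(1/3)
x₀ = 0.9

x_1 = g(0.900000) = 1.280579
x_2 = g(1.280579) = 1.198011
x_3 = g(1.198011) = 1.216888
x_4 = g(1.216888) = 1.212624
x_5 = g(1.212624) = 1.213590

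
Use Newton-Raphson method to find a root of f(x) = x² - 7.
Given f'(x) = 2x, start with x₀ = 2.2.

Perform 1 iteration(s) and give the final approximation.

f(x) = x² - 7
f'(x) = 2x
x₀ = 2.2

Newton-Raphson formula: x_{n+1} = x_n - f(x_n)/f'(x_n)

Iteration 1:
  f(2.200000) = -2.160000
  f'(2.200000) = 4.400000
  x_1 = 2.200000 - (-2.160000)/4.400000 = 2.690909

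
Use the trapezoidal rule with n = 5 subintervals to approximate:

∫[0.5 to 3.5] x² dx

f(x) = x²
a = 0.5, b = 3.5, n = 5
h = (b - a)/n = 0.600000

Trapezoidal rule: (h/2)[f(x₀) + 2f(x₁) + 2f(x₂) + ... + f(xₙ)]

x_0 = 0.5000, f(x_0) = 0.250000, coefficient = 1
x_1 = 1.1000, f(x_1) = 1.210000, coefficient = 2
x_2 = 1.7000, f(x_2) = 2.890000, coefficient = 2
x_3 = 2.3000, f(x_3) = 5.290000, coefficient = 2
x_4 = 2.9000, f(x_4) = 8.410000, coefficient = 2
x_5 = 3.5000, f(x_5) = 12.250000, coefficient = 1

I ≈ (0.600000/2) × 48.100000 = 14.430000
Exact value: 14.250000
Error: 0.180000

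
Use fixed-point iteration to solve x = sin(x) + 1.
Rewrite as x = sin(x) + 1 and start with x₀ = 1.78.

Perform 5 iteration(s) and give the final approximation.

Equation: x = sin(x) + 1
Fixed-point form: x = sin(x) + 1
x₀ = 1.78

x_1 = g(1.780000) = 1.978197
x_2 = g(1.978197) = 1.918154
x_3 = g(1.918154) = 1.940275
x_4 = g(1.940275) = 1.932516
x_5 = g(1.932516) = 1.935290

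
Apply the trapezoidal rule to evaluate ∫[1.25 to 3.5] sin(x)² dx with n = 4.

f(x) = sin(x)²
a = 1.25, b = 3.5, n = 4
h = (b - a)/n = 0.562500

Trapezoidal rule: (h/2)[f(x₀) + 2f(x₁) + 2f(x₂) + ... + f(xₙ)]

x_0 = 1.2500, f(x_0) = 0.900572, coefficient = 1
x_1 = 1.8125, f(x_1) = 0.942708, coefficient = 2
x_2 = 2.3750, f(x_2) = 0.481199, coefficient = 2
x_3 = 2.9375, f(x_3) = 0.041079, coefficient = 2
x_4 = 3.5000, f(x_4) = 0.123049, coefficient = 1

I ≈ (0.562500/2) × 3.953592 = 1.111948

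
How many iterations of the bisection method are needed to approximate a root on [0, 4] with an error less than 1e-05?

We need (b-a)/2^n ≤ 1e-05
(4 - 0)/2^n ≤ 1e-05
4/2^n ≤ 1e-05
2^n ≥ 400000
n ≥ log₂(400000) = 18.61
n ≥ 19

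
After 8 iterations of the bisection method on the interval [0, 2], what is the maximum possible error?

Bisection error bound: |error| ≤ (b-a)/2^n
|error| ≤ (2 - 0)/2^8 = 2/2^8
|error| ≤ 0.0078125000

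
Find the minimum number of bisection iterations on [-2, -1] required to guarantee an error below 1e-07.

We need (b-a)/2^n ≤ 1e-07
(-1 - (-2))/2^n ≤ 1e-07
1/2^n ≤ 1e-07
2^n ≥ 10000000
n ≥ log₂(10000000) = 23.25
n ≥ 24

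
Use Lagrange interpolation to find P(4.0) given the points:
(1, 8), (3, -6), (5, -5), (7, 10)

Lagrange interpolation formula:
P(x) = Σ yᵢ × Lᵢ(x)
where Lᵢ(x) = Π_{j≠i} (x - xⱼ)/(xᵢ - xⱼ)

L_0(4.0) = (4.0 - 3)/(1 - 3) × (4.0 - 5)/(1 - 5) × (4.0 - 7)/(1 - 7) = -0.062500
L_1(4.0) = (4.0 - 1)/(3 - 1) × (4.0 - 5)/(3 - 5) × (4.0 - 7)/(3 - 7) = 0.562500
L_2(4.0) = (4.0 - 1)/(5 - 1) × (4.0 - 3)/(5 - 3) × (4.0 - 7)/(5 - 7) = 0.562500
L_3(4.0) = (4.0 - 1)/(7 - 1) × (4.0 - 3)/(7 - 3) × (4.0 - 5)/(7 - 5) = -0.062500

P(4.0) = 8×L_0(4.0) + (-6)×L_1(4.0) + (-5)×L_2(4.0) + 10×L_3(4.0)
P(4.0) = -7.312500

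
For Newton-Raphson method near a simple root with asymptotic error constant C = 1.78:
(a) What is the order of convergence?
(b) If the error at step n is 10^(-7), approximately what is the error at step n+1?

(a) Newton-Raphson has quadratic (order 2) convergence near simple roots.
    This means |e_{n+1}| ≈ C|e_n|².

(b) With |e_n| = 10^(-7) and C = 1.78:
    |e_{n+1}| ≈ 1.78 × (10^(-7))² = 1.78 × 10^(-14)

(a) 2 (quadratic); (b) |e_{n+1}| ≈ 1.780e-14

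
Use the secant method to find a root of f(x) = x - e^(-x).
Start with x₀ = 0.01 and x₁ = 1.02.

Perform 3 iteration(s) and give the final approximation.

f(x) = x - e^(-x)
x₀ = 0.01, x₁ = 1.02

Secant formula: x_{n+1} = x_n - f(x_n)(x_n - x_{n-1})/(f(x_n) - f(x_{n-1}))

Iteration 1:
  f(0.010000) = -0.980050
  f(1.020000) = 0.659405
  x_2 = 1.020000 - 0.659405×(1.020000 - 0.010000)/(0.659405 - (-0.980050))
       = 0.613768
Iteration 2:
  f(1.020000) = 0.659405
  f(0.613768) = 0.072461
  x_3 = 0.613768 - 0.072461×(0.613768 - 1.020000)/(0.072461 - 0.659405)
       = 0.563617
Iteration 3:
  f(0.613768) = 0.072461
  f(0.563617) = -0.005530
  x_4 = 0.563617 - (-0.005530)×(0.563617 - 0.613768)/(-0.005530 - 0.072461)
       = 0.567173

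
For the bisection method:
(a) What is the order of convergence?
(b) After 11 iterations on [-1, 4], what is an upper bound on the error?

(a) Bisection has linear (order 1) convergence; the error is halved each step.

(b) Error bound = (b-a)/2^n = (4 - (-1))/2^{11}
    = 5/2^{11}

(a) 1 (linear); (b) error ≤ 2.44e-03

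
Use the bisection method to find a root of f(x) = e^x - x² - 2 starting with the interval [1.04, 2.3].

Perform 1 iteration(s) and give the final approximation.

f(x) = e^x - x² - 2
Initial interval: [1.04, 2.3]

Iteration 1:
  c_1 = (1.040000 + 2.300000)/2 = 1.670000
  f(c_1) = f(1.670000) = 0.523268
  f(a) × f(c) < 0, new interval: [1.040000, 1.670000]

After 1 iteration(s), the approximation is c_1 = 1.670000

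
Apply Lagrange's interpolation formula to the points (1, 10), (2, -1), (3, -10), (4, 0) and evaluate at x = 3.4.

Lagrange interpolation formula:
P(x) = Σ yᵢ × Lᵢ(x)
where Lᵢ(x) = Π_{j≠i} (x - xⱼ)/(xᵢ - xⱼ)

L_0(3.4) = (3.4 - 2)/(1 - 2) × (3.4 - 3)/(1 - 3) × (3.4 - 4)/(1 - 4) = 0.056000
L_1(3.4) = (3.4 - 1)/(2 - 1) × (3.4 - 3)/(2 - 3) × (3.4 - 4)/(2 - 4) = -0.288000
L_2(3.4) = (3.4 - 1)/(3 - 1) × (3.4 - 2)/(3 - 2) × (3.4 - 4)/(3 - 4) = 1.008000
L_3(3.4) = (3.4 - 1)/(4 - 1) × (3.4 - 2)/(4 - 2) × (3.4 - 3)/(4 - 3) = 0.224000

P(3.4) = 10×L_0(3.4) + (-1)×L_1(3.4) + (-10)×L_2(3.4) + 0×L_3(3.4)
P(3.4) = -9.232000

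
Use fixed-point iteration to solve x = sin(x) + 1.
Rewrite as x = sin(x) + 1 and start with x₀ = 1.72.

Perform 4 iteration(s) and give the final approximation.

Equation: x = sin(x) + 1
Fixed-point form: x = sin(x) + 1
x₀ = 1.72

x_1 = g(1.720000) = 1.988890
x_2 = g(1.988890) = 1.913865
x_3 = g(1.913865) = 1.941727
x_4 = g(1.941727) = 1.931990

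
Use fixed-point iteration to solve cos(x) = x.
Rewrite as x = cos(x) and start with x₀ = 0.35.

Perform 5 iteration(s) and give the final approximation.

Equation: cos(x) = x
Fixed-point form: x = cos(x)
x₀ = 0.35

x_1 = g(0.350000) = 0.939373
x_2 = g(0.939373) = 0.590294
x_3 = g(0.590294) = 0.830777
x_4 = g(0.830777) = 0.674302
x_5 = g(0.674302) = 0.781143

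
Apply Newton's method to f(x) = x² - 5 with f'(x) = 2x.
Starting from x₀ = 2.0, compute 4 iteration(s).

f(x) = x² - 5
f'(x) = 2x
x₀ = 2.0

Newton-Raphson formula: x_{n+1} = x_n - f(x_n)/f'(x_n)

Iteration 1:
  f(2.000000) = -1.000000
  f'(2.000000) = 4.000000
  x_1 = 2.000000 - (-1.000000)/4.000000 = 2.250000
Iteration 2:
  f(2.250000) = 0.062500
  f'(2.250000) = 4.500000
  x_2 = 2.250000 - 0.062500/4.500000 = 2.236111
Iteration 3:
  f(2.236111) = 0.000193
  f'(2.236111) = 4.472222
  x_3 = 2.236111 - 0.000193/4.472222 = 2.236068
Iteration 4:
  f(2.236068) = 0.000000
  f'(2.236068) = 4.472136
  x_4 = 2.236068 - 0.000000/4.472136 = 2.236068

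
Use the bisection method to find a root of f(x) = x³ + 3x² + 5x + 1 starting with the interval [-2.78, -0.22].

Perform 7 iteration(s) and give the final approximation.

f(x) = x³ + 3x² + 5x + 1
Initial interval: [-2.78, -0.22]

Iteration 1:
  c_1 = (-2.780000 + (-0.220000))/2 = -1.500000
  f(c_1) = f(-1.500000) = -3.125000
  f(a) × f(c) ≥ 0, new interval: [-1.500000, -0.220000]
Iteration 2:
  c_2 = (-1.500000 + (-0.220000))/2 = -0.860000
  f(c_2) = f(-0.860000) = -1.717256
  f(a) × f(c) ≥ 0, new interval: [-0.860000, -0.220000]
Iteration 3:
  c_3 = (-0.860000 + (-0.220000))/2 = -0.540000
  f(c_3) = f(-0.540000) = -0.982664
  f(a) × f(c) ≥ 0, new interval: [-0.540000, -0.220000]
Iteration 4:
  c_4 = (-0.540000 + (-0.220000))/2 = -0.380000
  f(c_4) = f(-0.380000) = -0.521672
  f(a) × f(c) ≥ 0, new interval: [-0.380000, -0.220000]
Iteration 5:
  c_5 = (-0.380000 + (-0.220000))/2 = -0.300000
  f(c_5) = f(-0.300000) = -0.257000
  f(a) × f(c) ≥ 0, new interval: [-0.300000, -0.220000]
Iteration 6:
  c_6 = (-0.300000 + (-0.220000))/2 = -0.260000
  f(c_6) = f(-0.260000) = -0.114776
  f(a) × f(c) ≥ 0, new interval: [-0.260000, -0.220000]
Iteration 7:
  c_7 = (-0.260000 + (-0.220000))/2 = -0.240000
  f(c_7) = f(-0.240000) = -0.041024
  f(a) × f(c) ≥ 0, new interval: [-0.240000, -0.220000]

After 7 iteration(s), the approximation is c_7 = -0.240000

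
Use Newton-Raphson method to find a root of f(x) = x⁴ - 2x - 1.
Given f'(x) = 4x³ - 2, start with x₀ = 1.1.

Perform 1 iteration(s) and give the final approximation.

f(x) = x⁴ - 2x - 1
f'(x) = 4x³ - 2
x₀ = 1.1

Newton-Raphson formula: x_{n+1} = x_n - f(x_n)/f'(x_n)

Iteration 1:
  f(1.100000) = -1.735900
  f'(1.100000) = 3.324000
  x_1 = 1.100000 - (-1.735900)/3.324000 = 1.622232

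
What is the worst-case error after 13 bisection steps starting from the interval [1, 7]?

Bisection error bound: |error| ≤ (b-a)/2^n
|error| ≤ (7 - 1)/2^13 = 6/2^13
|error| ≤ 0.0007324219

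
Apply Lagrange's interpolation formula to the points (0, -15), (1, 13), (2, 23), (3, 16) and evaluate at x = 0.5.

Lagrange interpolation formula:
P(x) = Σ yᵢ × Lᵢ(x)
where Lᵢ(x) = Π_{j≠i} (x - xⱼ)/(xᵢ - xⱼ)

L_0(0.5) = (0.5 - 1)/(0 - 1) × (0.5 - 2)/(0 - 2) × (0.5 - 3)/(0 - 3) = 0.312500
L_1(0.5) = (0.5 - 0)/(1 - 0) × (0.5 - 2)/(1 - 2) × (0.5 - 3)/(1 - 3) = 0.937500
L_2(0.5) = (0.5 - 0)/(2 - 0) × (0.5 - 1)/(2 - 1) × (0.5 - 3)/(2 - 3) = -0.312500
L_3(0.5) = (0.5 - 0)/(3 - 0) × (0.5 - 1)/(3 - 1) × (0.5 - 2)/(3 - 2) = 0.062500

P(0.5) = (-15)×L_0(0.5) + 13×L_1(0.5) + 23×L_2(0.5) + 16×L_3(0.5)
P(0.5) = 1.312500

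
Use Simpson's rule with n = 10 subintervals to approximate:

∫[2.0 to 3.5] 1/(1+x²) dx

f(x) = 1/(1+x²)
a = 2.0, b = 3.5, n = 10
h = (b - a)/n = 0.150000

Simpson's rule: (h/3)[f(x₀) + 4f(x₁) + 2f(x₂) + ... + f(xₙ)]

x_0 = 2.0000, f(x_0) = 0.200000, coefficient = 1
x_1 = 2.1500, f(x_1) = 0.177857, coefficient = 4
x_2 = 2.3000, f(x_2) = 0.158983, coefficient = 2
x_3 = 2.4500, f(x_3) = 0.142806, coefficient = 4
x_4 = 2.6000, f(x_4) = 0.128866, coefficient = 2
x_5 = 2.7500, f(x_5) = 0.116788, coefficient = 4
x_6 = 2.9000, f(x_6) = 0.106270, coefficient = 2
x_7 = 3.0500, f(x_7) = 0.097064, coefficient = 4
x_8 = 3.2000, f(x_8) = 0.088968, coefficient = 2
x_9 = 3.3500, f(x_9) = 0.081816, coefficient = 4
x_10 = 3.5000, f(x_10) = 0.075472, coefficient = 1

I ≈ (0.150000/3) × 3.706970 = 0.185349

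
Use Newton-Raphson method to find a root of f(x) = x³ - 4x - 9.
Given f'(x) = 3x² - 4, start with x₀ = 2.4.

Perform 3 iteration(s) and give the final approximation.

f(x) = x³ - 4x - 9
f'(x) = 3x² - 4
x₀ = 2.4

Newton-Raphson formula: x_{n+1} = x_n - f(x_n)/f'(x_n)

Iteration 1:
  f(2.400000) = -4.776000
  f'(2.400000) = 13.280000
  x_1 = 2.400000 - (-4.776000)/13.280000 = 2.759639
Iteration 2:
  f(2.759639) = 0.977763
  f'(2.759639) = 18.846815
  x_2 = 2.759639 - 0.977763/18.846815 = 2.707759
Iteration 3:
  f(2.707759) = 0.022143
  f'(2.707759) = 17.995878
  x_3 = 2.707759 - 0.022143/17.995878 = 2.706529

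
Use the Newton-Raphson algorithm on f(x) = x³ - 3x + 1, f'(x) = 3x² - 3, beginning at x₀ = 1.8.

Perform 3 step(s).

f(x) = x³ - 3x + 1
f'(x) = 3x² - 3
x₀ = 1.8

Newton-Raphson formula: x_{n+1} = x_n - f(x_n)/f'(x_n)

Iteration 1:
  f(1.800000) = 1.432000
  f'(1.800000) = 6.720000
  x_1 = 1.800000 - 1.432000/6.720000 = 1.586905
Iteration 2:
  f(1.586905) = 0.235535
  f'(1.586905) = 4.554800
  x_2 = 1.586905 - 0.235535/4.554800 = 1.535193
Iteration 3:
  f(1.535193) = 0.012592
  f'(1.535193) = 4.070456
  x_3 = 1.535193 - 0.012592/4.070456 = 1.532100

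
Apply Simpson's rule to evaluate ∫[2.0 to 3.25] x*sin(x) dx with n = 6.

f(x) = x*sin(x)
a = 2.0, b = 3.25, n = 6
h = (b - a)/n = 0.208333

Simpson's rule: (h/3)[f(x₀) + 4f(x₁) + 2f(x₂) + ... + f(xₙ)]

x_0 = 2.0000, f(x_0) = 1.818595, coefficient = 1
x_1 = 2.2083, f(x_1) = 1.774538, coefficient = 4
x_2 = 2.4167, f(x_2) = 1.602443, coefficient = 2
x_3 = 2.6250, f(x_3) = 1.296541, coefficient = 4
x_4 = 2.8333, f(x_4) = 0.859635, coefficient = 2
x_5 = 3.0417, f(x_5) = 0.303436, coefficient = 4
x_6 = 3.2500, f(x_6) = -0.351634, coefficient = 1

I ≈ (0.208333/3) × 19.889174 = 1.381193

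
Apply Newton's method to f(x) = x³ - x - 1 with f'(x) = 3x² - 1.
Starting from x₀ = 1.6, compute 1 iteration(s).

f(x) = x³ - x - 1
f'(x) = 3x² - 1
x₀ = 1.6

Newton-Raphson formula: x_{n+1} = x_n - f(x_n)/f'(x_n)

Iteration 1:
  f(1.600000) = 1.496000
  f'(1.600000) = 6.680000
  x_1 = 1.600000 - 1.496000/6.680000 = 1.376048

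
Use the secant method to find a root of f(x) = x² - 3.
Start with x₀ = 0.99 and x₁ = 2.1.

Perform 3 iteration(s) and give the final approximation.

f(x) = x² - 3
x₀ = 0.99, x₁ = 2.1

Secant formula: x_{n+1} = x_n - f(x_n)(x_n - x_{n-1})/(f(x_n) - f(x_{n-1}))

Iteration 1:
  f(0.990000) = -2.019900
  f(2.100000) = 1.410000
  x_2 = 2.100000 - 1.410000×(2.100000 - 0.990000)/(1.410000 - (-2.019900))
       = 1.643689
Iteration 2:
  f(2.100000) = 1.410000
  f(1.643689) = -0.298285
  x_3 = 1.643689 - (-0.298285)×(1.643689 - 2.100000)/(-0.298285 - 1.410000)
       = 1.723366
Iteration 3:
  f(1.643689) = -0.298285
  f(1.723366) = -0.030009
  x_4 = 1.723366 - (-0.030009)×(1.723366 - 1.643689)/(-0.030009 - (-0.298285))
       = 1.732279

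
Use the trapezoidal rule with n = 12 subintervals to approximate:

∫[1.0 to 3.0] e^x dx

f(x) = e^x
a = 1.0, b = 3.0, n = 12
h = (b - a)/n = 0.166667

Trapezoidal rule: (h/2)[f(x₀) + 2f(x₁) + 2f(x₂) + ... + f(xₙ)]

x_0 = 1.0000, f(x_0) = 2.718282, coefficient = 1
x_1 = 1.1667, f(x_1) = 3.211271, coefficient = 2
x_2 = 1.3333, f(x_2) = 3.793668, coefficient = 2
x_3 = 1.5000, f(x_3) = 4.481689, coefficient = 2
x_4 = 1.6667, f(x_4) = 5.294490, coefficient = 2
x_5 = 1.8333, f(x_5) = 6.254701, coefficient = 2
x_6 = 2.0000, f(x_6) = 7.389056, coefficient = 2
x_7 = 2.1667, f(x_7) = 8.729138, coefficient = 2
x_8 = 2.3333, f(x_8) = 10.312259, coefficient = 2
x_9 = 2.5000, f(x_9) = 12.182494, coefficient = 2
x_10 = 2.6667, f(x_10) = 14.391916, coefficient = 2
x_11 = 2.8333, f(x_11) = 17.002040, coefficient = 2
x_12 = 3.0000, f(x_12) = 20.085537, coefficient = 1

I ≈ (0.166667/2) × 208.889262 = 17.407438
Exact value: 17.367255
Error: 0.040183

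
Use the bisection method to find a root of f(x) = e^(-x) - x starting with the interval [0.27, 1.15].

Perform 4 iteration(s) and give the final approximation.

f(x) = e^(-x) - x
Initial interval: [0.27, 1.15]

Iteration 1:
  c_1 = (0.270000 + 1.150000)/2 = 0.710000
  f(c_1) = f(0.710000) = -0.218356
  f(a) × f(c) < 0, new interval: [0.270000, 0.710000]
Iteration 2:
  c_2 = (0.270000 + 0.710000)/2 = 0.490000
  f(c_2) = f(0.490000) = 0.122626
  f(a) × f(c) ≥ 0, new interval: [0.490000, 0.710000]
Iteration 3:
  c_3 = (0.490000 + 0.710000)/2 = 0.600000
  f(c_3) = f(0.600000) = -0.051188
  f(a) × f(c) < 0, new interval: [0.490000, 0.600000]
Iteration 4:
  c_4 = (0.490000 + 0.600000)/2 = 0.545000
  f(c_4) = f(0.545000) = 0.034842
  f(a) × f(c) ≥ 0, new interval: [0.545000, 0.600000]

After 4 iteration(s), the approximation is c_4 = 0.545000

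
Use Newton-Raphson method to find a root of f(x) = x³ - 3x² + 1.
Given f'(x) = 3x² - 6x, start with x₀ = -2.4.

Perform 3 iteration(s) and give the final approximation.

f(x) = x³ - 3x² + 1
f'(x) = 3x² - 6x
x₀ = -2.4

Newton-Raphson formula: x_{n+1} = x_n - f(x_n)/f'(x_n)

Iteration 1:
  f(-2.400000) = -30.104000
  f'(-2.400000) = 31.680000
  x_1 = -2.400000 - (-30.104000)/31.680000 = -1.449747
Iteration 2:
  f(-1.449747) = -8.352336
  f'(-1.449747) = 15.003788
  x_2 = -1.449747 - (-8.352336)/15.003788 = -0.893066
Iteration 3:
  f(-0.893066) = -2.104978
  f'(-0.893066) = 7.751093
  x_3 = -0.893066 - (-2.104978)/7.751093 = -0.621494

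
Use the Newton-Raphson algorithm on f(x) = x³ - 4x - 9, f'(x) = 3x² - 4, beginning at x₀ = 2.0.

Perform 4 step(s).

f(x) = x³ - 4x - 9
f'(x) = 3x² - 4
x₀ = 2.0

Newton-Raphson formula: x_{n+1} = x_n - f(x_n)/f'(x_n)

Iteration 1:
  f(2.000000) = -9.000000
  f'(2.000000) = 8.000000
  x_1 = 2.000000 - (-9.000000)/8.000000 = 3.125000
Iteration 2:
  f(3.125000) = 9.017578
  f'(3.125000) = 25.296875
  x_2 = 3.125000 - 9.017578/25.296875 = 2.768530
Iteration 3:
  f(2.768530) = 1.145993
  f'(2.768530) = 18.994274
  x_3 = 2.768530 - 1.145993/18.994274 = 2.708196
Iteration 4:
  f(2.708196) = 0.030014
  f'(2.708196) = 18.002983
  x_4 = 2.708196 - 0.030014/18.002983 = 2.706529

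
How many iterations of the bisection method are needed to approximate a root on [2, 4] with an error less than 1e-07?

We need (b-a)/2^n ≤ 1e-07
(4 - 2)/2^n ≤ 1e-07
2/2^n ≤ 1e-07
2^n ≥ 20000000
n ≥ log₂(20000000) = 24.25
n ≥ 25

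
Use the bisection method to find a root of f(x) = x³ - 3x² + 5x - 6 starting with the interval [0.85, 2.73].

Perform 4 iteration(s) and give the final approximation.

f(x) = x³ - 3x² + 5x - 6
Initial interval: [0.85, 2.73]

Iteration 1:
  c_1 = (0.850000 + 2.730000)/2 = 1.790000
  f(c_1) = f(1.790000) = -0.926961
  f(a) × f(c) ≥ 0, new interval: [1.790000, 2.730000]
Iteration 2:
  c_2 = (1.790000 + 2.730000)/2 = 2.260000
  f(c_2) = f(2.260000) = 1.520376
  f(a) × f(c) < 0, new interval: [1.790000, 2.260000]
Iteration 3:
  c_3 = (1.790000 + 2.260000)/2 = 2.025000
  f(c_3) = f(2.025000) = 0.126891
  f(a) × f(c) < 0, new interval: [1.790000, 2.025000]
Iteration 4:
  c_4 = (1.790000 + 2.025000)/2 = 1.907500
  f(c_4) = f(1.907500) = -0.437623
  f(a) × f(c) ≥ 0, new interval: [1.907500, 2.025000]

After 4 iteration(s), the approximation is c_4 = 1.907500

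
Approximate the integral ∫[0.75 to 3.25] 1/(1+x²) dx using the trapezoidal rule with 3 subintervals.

f(x) = 1/(1+x²)
a = 0.75, b = 3.25, n = 3
h = (b - a)/n = 0.833333

Trapezoidal rule: (h/2)[f(x₀) + 2f(x₁) + 2f(x₂) + ... + f(xₙ)]

x_0 = 0.7500, f(x_0) = 0.640000, coefficient = 1
x_1 = 1.5833, f(x_1) = 0.285149, coefficient = 2
x_2 = 2.4167, f(x_2) = 0.146193, coefficient = 2
x_3 = 3.2500, f(x_3) = 0.086486, coefficient = 1

I ≈ (0.833333/2) × 1.589169 = 0.662154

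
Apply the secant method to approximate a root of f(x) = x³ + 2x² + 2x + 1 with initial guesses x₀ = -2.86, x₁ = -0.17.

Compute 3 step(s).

f(x) = x³ + 2x² + 2x + 1
x₀ = -2.86, x₁ = -0.17

Secant formula: x_{n+1} = x_n - f(x_n)(x_n - x_{n-1})/(f(x_n) - f(x_{n-1}))

Iteration 1:
  f(-2.860000) = -11.754456
  f(-0.170000) = 0.712887
  x_2 = -0.170000 - 0.712887×(-0.170000 - (-2.860000))/(0.712887 - (-11.754456))
       = -0.323815
Iteration 2:
  f(-0.170000) = 0.712887
  f(-0.323815) = 0.528128
  x_3 = -0.323815 - 0.528128×(-0.323815 - (-0.170000))/(0.528128 - 0.712887)
       = -0.763492
Iteration 3:
  f(-0.323815) = 0.528128
  f(-0.763492) = 0.193802
  x_4 = -0.763492 - 0.193802×(-0.763492 - (-0.323815))/(0.193802 - 0.528128)
       = -1.018362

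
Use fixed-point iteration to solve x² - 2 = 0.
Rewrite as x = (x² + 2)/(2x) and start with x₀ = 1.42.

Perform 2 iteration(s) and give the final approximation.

Equation: x² - 2 = 0
Fixed-point form: x = (x² + 2)/(2x)
x₀ = 1.42

x_1 = g(1.420000) = 1.414225
x_2 = g(1.414225) = 1.414214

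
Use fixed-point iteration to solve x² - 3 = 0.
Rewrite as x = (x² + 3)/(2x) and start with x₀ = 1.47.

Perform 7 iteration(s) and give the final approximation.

Equation: x² - 3 = 0
Fixed-point form: x = (x² + 3)/(2x)
x₀ = 1.47

x_1 = g(1.470000) = 1.755408
x_2 = g(1.755408) = 1.732206
x_3 = g(1.732206) = 1.732051
x_4 = g(1.732051) = 1.732051
x_5 = g(1.732051) = 1.732051
x_6 = g(1.732051) = 1.732051
x_7 = g(1.732051) = 1.732051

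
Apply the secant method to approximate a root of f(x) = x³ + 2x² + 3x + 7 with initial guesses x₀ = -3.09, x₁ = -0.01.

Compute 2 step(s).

f(x) = x³ + 2x² + 3x + 7
x₀ = -3.09, x₁ = -0.01

Secant formula: x_{n+1} = x_n - f(x_n)(x_n - x_{n-1})/(f(x_n) - f(x_{n-1}))

Iteration 1:
  f(-3.090000) = -12.677429
  f(-0.010000) = 6.970199
  x_2 = -0.010000 - 6.970199×(-0.010000 - (-3.090000))/(6.970199 - (-12.677429))
       = -1.102662
Iteration 2:
  f(-0.010000) = 6.970199
  f(-1.102662) = 4.783055
  x_3 = -1.102662 - 4.783055×(-1.102662 - (-0.010000))/(4.783055 - 6.970199)
       = -3.492199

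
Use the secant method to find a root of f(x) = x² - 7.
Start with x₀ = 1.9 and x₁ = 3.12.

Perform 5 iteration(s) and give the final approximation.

f(x) = x² - 7
x₀ = 1.9, x₁ = 3.12

Secant formula: x_{n+1} = x_n - f(x_n)(x_n - x_{n-1})/(f(x_n) - f(x_{n-1}))

Iteration 1:
  f(1.900000) = -3.390000
  f(3.120000) = 2.734400
  x_2 = 3.120000 - 2.734400×(3.120000 - 1.900000)/(2.734400 - (-3.390000))
       = 2.575299
Iteration 2:
  f(3.120000) = 2.734400
  f(2.575299) = -0.367836
  x_3 = 2.575299 - (-0.367836)×(2.575299 - 3.120000)/(-0.367836 - 2.734400)
       = 2.639885
Iteration 3:
  f(2.575299) = -0.367836
  f(2.639885) = -0.031009
  x_4 = 2.639885 - (-0.031009)×(2.639885 - 2.575299)/(-0.031009 - (-0.367836))
       = 2.645831
Iteration 4:
  f(2.639885) = -0.031009
  f(2.645831) = 0.000419
  x_5 = 2.645831 - 0.000419×(2.645831 - 2.639885)/(0.000419 - (-0.031009))
       = 2.645751
Iteration 5:
  f(2.645831) = 0.000419
  f(2.645751) = 0.000000
  x_6 = 2.645751 - 0.000000×(2.645751 - 2.645831)/(0.000000 - 0.000419)
       = 2.645751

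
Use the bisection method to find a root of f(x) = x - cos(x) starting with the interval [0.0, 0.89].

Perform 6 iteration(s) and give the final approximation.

f(x) = x - cos(x)
Initial interval: [0.0, 0.89]

Iteration 1:
  c_1 = (0.000000 + 0.890000)/2 = 0.445000
  f(c_1) = f(0.445000) = -0.457611
  f(a) × f(c) ≥ 0, new interval: [0.445000, 0.890000]
Iteration 2:
  c_2 = (0.445000 + 0.890000)/2 = 0.667500
  f(c_2) = f(0.667500) = -0.117872
  f(a) × f(c) ≥ 0, new interval: [0.667500, 0.890000]
Iteration 3:
  c_3 = (0.667500 + 0.890000)/2 = 0.778750
  f(c_3) = f(0.778750) = 0.066958
  f(a) × f(c) < 0, new interval: [0.667500, 0.778750]
Iteration 4:
  c_4 = (0.667500 + 0.778750)/2 = 0.723125
  f(c_4) = f(0.723125) = -0.026616
  f(a) × f(c) ≥ 0, new interval: [0.723125, 0.778750]
Iteration 5:
  c_5 = (0.723125 + 0.778750)/2 = 0.750938
  f(c_5) = f(0.750938) = 0.019888
  f(a) × f(c) < 0, new interval: [0.723125, 0.750938]
Iteration 6:
  c_6 = (0.723125 + 0.750938)/2 = 0.737031
  f(c_6) = f(0.737031) = -0.003436
  f(a) × f(c) ≥ 0, new interval: [0.737031, 0.750938]

After 6 iteration(s), the approximation is c_6 = 0.737031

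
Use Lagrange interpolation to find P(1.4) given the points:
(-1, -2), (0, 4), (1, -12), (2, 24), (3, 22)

Lagrange interpolation formula:
P(x) = Σ yᵢ × Lᵢ(x)
where Lᵢ(x) = Π_{j≠i} (x - xⱼ)/(xᵢ - xⱼ)

L_0(1.4) = (1.4 - 0)/(-1 - 0) × (1.4 - 1)/(-1 - 1) × (1.4 - 2)/(-1 - 2) × (1.4 - 3)/(-1 - 3) = 0.022400
L_1(1.4) = (1.4 - (-1))/(0 - (-1)) × (1.4 - 1)/(0 - 1) × (1.4 - 2)/(0 - 2) × (1.4 - 3)/(0 - 3) = -0.153600
L_2(1.4) = (1.4 - (-1))/(1 - (-1)) × (1.4 - 0)/(1 - 0) × (1.4 - 2)/(1 - 2) × (1.4 - 3)/(1 - 3) = 0.806400
L_3(1.4) = (1.4 - (-1))/(2 - (-1)) × (1.4 - 0)/(2 - 0) × (1.4 - 1)/(2 - 1) × (1.4 - 3)/(2 - 3) = 0.358400
L_4(1.4) = (1.4 - (-1))/(3 - (-1)) × (1.4 - 0)/(3 - 0) × (1.4 - 1)/(3 - 1) × (1.4 - 2)/(3 - 2) = -0.033600

P(1.4) = (-2)×L_0(1.4) + 4×L_1(1.4) + (-12)×L_2(1.4) + 24×L_3(1.4) + 22×L_4(1.4)
P(1.4) = -2.473600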